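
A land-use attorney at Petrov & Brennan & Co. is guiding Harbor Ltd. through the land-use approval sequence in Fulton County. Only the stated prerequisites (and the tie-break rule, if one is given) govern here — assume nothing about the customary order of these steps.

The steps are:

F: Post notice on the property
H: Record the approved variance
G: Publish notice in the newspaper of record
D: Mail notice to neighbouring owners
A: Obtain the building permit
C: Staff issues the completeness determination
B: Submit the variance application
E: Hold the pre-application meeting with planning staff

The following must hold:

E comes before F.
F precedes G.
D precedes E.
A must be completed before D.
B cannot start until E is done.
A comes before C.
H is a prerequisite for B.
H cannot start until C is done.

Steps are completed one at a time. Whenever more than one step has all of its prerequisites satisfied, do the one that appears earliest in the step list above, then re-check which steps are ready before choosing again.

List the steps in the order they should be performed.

Only A has no prerequisites, so it is first.
Ready: D and C. D is listed earlier → D.
Now C and E have their prerequisites met. C is listed earlier, so C next.
Now H and E have their prerequisites met. H is listed earlier, so H next.
Next only E has its prerequisites met → E.
Now F and B have their prerequisites met. F is listed earlier, so F next.
G now also ready, so the ready set is {G, B}; G is listed earlier → G.
B needed H and E, now all done → B.

A → D → C → H → E → F → G → B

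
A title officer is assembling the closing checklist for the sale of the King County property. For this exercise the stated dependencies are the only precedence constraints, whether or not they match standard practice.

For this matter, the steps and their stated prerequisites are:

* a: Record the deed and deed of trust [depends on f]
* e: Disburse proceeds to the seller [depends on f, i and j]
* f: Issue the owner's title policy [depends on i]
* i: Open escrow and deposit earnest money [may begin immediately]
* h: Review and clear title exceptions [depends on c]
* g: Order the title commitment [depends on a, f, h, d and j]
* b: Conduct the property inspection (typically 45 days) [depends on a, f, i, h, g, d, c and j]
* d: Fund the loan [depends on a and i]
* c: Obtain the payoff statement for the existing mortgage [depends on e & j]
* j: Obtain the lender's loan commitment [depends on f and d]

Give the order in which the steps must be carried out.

i, f, a, d, j, e, c, h, g, b

i is the only step with nothing outstanding, so it goes first.
Next only f has its prerequisites met → f.
That leaves a as the only ready step → a.
d needed a and i, now all done → d.
j needed f and d, now all done → j.
e needed f, i and j, now all done → e.
Next only c has its prerequisites met → c.
h needed c, now all done → h.
g needed a, f, h, d and j, now all done → g.
b needed a, f, i, h, g, d, c and j, now all done → b.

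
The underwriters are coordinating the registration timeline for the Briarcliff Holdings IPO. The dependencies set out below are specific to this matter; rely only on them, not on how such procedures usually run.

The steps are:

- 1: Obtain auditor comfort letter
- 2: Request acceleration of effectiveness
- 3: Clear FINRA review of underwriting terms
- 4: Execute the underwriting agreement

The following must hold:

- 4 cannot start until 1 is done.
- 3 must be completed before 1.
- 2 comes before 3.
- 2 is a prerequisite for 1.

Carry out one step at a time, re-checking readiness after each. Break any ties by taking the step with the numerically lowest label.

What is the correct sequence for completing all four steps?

Only 2 has no prerequisites, so it is first.
That leaves 3 as the only ready step → 3.
1 needed 2 and 3, now all done → 1.
4 is the only step now ready → 4.

2, 3, 1, 4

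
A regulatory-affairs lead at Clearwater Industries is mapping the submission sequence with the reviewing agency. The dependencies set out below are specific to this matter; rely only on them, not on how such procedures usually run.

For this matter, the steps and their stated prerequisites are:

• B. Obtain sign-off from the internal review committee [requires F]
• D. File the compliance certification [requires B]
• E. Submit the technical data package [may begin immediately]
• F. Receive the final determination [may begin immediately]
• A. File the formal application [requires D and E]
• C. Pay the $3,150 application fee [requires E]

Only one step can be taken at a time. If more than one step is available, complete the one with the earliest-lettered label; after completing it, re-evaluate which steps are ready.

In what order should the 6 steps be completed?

E and F have no prerequisites; E has the earlier label, so E is first.
C now also ready, so the ready set is {C, F}; C has the earlier label → C.
Next only F has its prerequisites met → F.
B needed F, now all done → B.
Next only D has its prerequisites met → D.
Next only A has its prerequisites met → A.

E C F B D A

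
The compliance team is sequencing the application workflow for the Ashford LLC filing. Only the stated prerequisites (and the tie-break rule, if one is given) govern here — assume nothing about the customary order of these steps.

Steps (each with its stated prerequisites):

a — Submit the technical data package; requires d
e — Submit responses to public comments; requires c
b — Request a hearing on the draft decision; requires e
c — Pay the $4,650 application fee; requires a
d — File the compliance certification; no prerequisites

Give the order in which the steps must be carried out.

d is the only step with nothing outstanding, so it goes first.
That leaves a as the only ready step → a.
c needed a, now all done → c.
Next only e has its prerequisites met → e.
b needed e, now all done → b.

d, a, c, e, b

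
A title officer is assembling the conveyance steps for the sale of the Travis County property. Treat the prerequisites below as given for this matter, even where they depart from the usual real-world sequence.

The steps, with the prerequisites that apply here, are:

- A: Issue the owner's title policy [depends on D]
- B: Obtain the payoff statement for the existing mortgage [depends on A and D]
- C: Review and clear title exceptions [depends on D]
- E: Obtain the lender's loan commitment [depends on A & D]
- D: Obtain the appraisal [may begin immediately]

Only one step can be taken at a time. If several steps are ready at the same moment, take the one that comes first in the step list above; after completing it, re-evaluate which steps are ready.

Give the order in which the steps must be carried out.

D, A, B, C, E

Only D has no prerequisites, so it is first.
Ready: A and C. A is listed earlier → A.
B and E now also ready, so the ready set is {B, C, E}; B is listed earlier → B.
C and E are both available; C is listed earlier → C.
E needed A and D, now all done → E.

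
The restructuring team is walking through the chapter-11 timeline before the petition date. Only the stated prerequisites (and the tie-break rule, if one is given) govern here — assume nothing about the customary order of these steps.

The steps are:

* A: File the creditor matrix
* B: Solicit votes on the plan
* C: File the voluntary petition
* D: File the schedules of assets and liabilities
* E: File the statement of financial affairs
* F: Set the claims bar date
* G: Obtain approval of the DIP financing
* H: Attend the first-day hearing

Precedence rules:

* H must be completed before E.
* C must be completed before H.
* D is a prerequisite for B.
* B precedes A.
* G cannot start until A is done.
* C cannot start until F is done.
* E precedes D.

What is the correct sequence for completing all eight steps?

Only F has no prerequisites, so it is first.
That leaves C as the only ready step → C.
H needed C, now all done → H.
Next only E has its prerequisites met → E.
That leaves D as the only ready step → D.
B needed D, now all done → B.
A needed B, now all done → A.
G needed A, now all done → G.

F → C → H → E → D → B → A → G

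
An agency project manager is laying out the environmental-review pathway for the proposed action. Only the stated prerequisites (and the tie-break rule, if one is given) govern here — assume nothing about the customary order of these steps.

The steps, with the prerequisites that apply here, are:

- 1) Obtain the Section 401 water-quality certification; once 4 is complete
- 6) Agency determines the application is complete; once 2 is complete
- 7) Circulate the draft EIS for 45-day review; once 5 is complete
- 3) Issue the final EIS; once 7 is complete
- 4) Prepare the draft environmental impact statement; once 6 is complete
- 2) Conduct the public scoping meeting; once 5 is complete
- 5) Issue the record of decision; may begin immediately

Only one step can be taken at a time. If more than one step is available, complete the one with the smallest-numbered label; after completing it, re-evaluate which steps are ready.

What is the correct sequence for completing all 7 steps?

5 2 6 4 1 7 3

5 is the only step with nothing outstanding, so it goes first.
Now 2 and 7 have their prerequisites met. 2 has the earlier label, so 2 next.
6 now also ready, so the ready set is {6, 7}; 6 has the earlier label → 6.
4 and 7 are both available; 4 has the earlier label → 4.
1 now also ready, so the ready set is {1, 7}; 1 has the earlier label → 1.
That leaves 7 as the only ready step → 7.
Next only 3 has its prerequisites met → 3.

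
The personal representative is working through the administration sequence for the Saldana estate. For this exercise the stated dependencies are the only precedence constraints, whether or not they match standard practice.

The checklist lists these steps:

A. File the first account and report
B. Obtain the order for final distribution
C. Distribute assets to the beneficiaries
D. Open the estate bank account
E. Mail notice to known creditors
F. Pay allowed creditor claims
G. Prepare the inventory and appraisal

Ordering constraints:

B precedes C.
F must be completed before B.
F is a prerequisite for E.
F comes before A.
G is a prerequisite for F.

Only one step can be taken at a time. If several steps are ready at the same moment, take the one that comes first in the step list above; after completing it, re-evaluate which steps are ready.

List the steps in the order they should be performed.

Nothing is required for D and G. D is listed earlier → D first.
That leaves G as the only ready step → G.
F needed G, now all done → F.
Ready: A, B and E. A is listed earlier → A.
Ready: B and E. B is listed earlier → B.
C now also ready, so the ready set is {C, E}; C is listed earlier → C.
E needed F, now all done → E.

D G F A B C E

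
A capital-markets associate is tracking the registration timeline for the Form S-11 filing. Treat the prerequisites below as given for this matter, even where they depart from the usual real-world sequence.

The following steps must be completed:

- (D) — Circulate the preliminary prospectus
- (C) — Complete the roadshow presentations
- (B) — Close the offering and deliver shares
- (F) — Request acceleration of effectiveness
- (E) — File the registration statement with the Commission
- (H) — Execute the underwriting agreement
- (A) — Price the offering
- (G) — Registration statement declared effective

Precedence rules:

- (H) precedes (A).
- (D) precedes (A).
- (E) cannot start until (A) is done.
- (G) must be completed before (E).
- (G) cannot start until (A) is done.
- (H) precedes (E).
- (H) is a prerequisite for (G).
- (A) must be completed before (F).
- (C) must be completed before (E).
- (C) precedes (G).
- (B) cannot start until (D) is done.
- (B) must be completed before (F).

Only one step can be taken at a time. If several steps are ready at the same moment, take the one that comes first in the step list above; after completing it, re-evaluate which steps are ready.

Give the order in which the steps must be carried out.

(D), (C) and (H) have no prerequisites; (D) is listed earlier, so (D) is first.
(B) now also ready, so the ready set is {(C), (B), (H)}; (C) is listed earlier → (C).
Ready: (B) and (H). (B) is listed earlier → (B).
Next only (H) has its prerequisites met → (H).
(A) is the only step now ready → (A).
(F) and (G) are both available; (F) is listed earlier → (F).
Next only (G) has its prerequisites met → (G).
(E) needed (C), (H), (A) and (G), now all done → (E).

(D), (C), (B), (H), (A), (F), (G), (E)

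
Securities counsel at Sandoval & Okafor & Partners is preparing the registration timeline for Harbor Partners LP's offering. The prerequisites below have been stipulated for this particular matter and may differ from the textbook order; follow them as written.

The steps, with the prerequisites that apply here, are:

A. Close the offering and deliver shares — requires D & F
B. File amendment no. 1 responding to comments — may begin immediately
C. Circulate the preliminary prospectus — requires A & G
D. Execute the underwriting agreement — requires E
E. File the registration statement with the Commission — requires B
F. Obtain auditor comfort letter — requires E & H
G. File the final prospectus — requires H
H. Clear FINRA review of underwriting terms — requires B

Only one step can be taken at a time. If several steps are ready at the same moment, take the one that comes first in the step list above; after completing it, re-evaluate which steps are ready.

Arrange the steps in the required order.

B E D H F A G C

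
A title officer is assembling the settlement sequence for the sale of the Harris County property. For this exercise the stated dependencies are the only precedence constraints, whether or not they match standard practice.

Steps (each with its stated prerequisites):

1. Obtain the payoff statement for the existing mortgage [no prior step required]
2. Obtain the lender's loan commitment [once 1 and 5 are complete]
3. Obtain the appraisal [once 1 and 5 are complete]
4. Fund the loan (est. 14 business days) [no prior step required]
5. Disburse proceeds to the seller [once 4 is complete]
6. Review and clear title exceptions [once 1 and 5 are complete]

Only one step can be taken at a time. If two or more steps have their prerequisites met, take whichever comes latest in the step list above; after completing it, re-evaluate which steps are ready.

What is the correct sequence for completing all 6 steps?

4 → 5 → 1 → 6 → 3 → 2

Nothing is required for 4 and 1. 4 is listed later → 4 first.
5 now also ready, so the ready set is {5, 1}; 5 is listed later → 5.
That leaves 1 as the only ready step → 1.
Now 6, 3 and 2 have their prerequisites met. 6 is listed later, so 6 next.
3 and 2 are both available; 3 is listed later → 3.
2 needed 5 and 1, now all done → 2.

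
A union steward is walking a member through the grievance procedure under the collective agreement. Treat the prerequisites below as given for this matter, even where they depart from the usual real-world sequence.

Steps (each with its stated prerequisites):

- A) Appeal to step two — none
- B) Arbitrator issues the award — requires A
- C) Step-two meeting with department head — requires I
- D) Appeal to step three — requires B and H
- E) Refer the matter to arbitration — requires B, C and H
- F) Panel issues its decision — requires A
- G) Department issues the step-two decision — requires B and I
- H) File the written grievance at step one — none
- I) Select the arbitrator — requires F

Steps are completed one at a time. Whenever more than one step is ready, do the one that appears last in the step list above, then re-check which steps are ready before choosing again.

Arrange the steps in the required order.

Nothing is required for H and A. H is listed later → H first.
A is the only step now ready → A.
F and B are both available; F is listed later → F.
I and B are both available; I is listed later → I.
C now also ready, so the ready set is {C, B}; C is listed later → C.
That leaves B as the only ready step → B.
Ready: G, E and D. G is listed later → G.
Now E and D have their prerequisites met. E is listed later, so E next.
Next only D has its prerequisites met → D.

H, A, F, I, C, B, G, E, D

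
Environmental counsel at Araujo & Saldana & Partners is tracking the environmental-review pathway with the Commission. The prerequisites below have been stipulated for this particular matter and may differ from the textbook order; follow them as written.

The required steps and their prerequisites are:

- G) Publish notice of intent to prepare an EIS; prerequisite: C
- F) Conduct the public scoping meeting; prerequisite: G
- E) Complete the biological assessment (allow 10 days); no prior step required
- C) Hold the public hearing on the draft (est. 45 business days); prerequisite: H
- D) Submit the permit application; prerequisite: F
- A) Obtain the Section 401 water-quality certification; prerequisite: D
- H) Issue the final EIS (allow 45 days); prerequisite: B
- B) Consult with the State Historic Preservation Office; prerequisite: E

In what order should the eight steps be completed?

E B H C G F D A

E has no prerequisites → E first.
That leaves B as the only ready step → B.
That leaves H as the only ready step → H.
C needed H, now all done → C.
G needed C, now all done → G.
Next only F has its prerequisites met → F.
D needed F, now all done → D.
A needed D, now all done → A.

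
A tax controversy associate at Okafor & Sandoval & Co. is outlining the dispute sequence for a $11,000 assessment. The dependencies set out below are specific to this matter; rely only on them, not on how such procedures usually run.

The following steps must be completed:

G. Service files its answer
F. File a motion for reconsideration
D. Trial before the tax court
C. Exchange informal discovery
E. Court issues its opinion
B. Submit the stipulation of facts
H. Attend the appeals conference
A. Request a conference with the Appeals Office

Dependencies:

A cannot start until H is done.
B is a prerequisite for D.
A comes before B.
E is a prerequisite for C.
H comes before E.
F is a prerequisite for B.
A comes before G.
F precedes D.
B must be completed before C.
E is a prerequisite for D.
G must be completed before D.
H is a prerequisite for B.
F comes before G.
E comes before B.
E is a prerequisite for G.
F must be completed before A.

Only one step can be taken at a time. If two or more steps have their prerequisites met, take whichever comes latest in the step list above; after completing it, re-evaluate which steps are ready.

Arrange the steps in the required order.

H, E, F, A, B, C, G, D

H and F have no prerequisites; H is listed later, so H is first.
Now E and F have their prerequisites met. E is listed later, so E next.
That leaves F as the only ready step → F.
That leaves A as the only ready step → A.
B and G are both available; B is listed later → B.
C now also ready, so the ready set is {C, G}; C is listed later → C.
G is the only step now ready → G.
D is the only step now ready → D.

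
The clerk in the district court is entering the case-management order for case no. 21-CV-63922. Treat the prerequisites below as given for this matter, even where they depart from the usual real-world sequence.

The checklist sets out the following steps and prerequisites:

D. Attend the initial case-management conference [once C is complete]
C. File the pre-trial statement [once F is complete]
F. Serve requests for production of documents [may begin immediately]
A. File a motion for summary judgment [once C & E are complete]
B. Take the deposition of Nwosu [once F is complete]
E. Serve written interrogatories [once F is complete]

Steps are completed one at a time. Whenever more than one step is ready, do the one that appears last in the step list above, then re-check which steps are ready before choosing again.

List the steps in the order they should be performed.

Only F has no prerequisites, so it is first.
E, B and C are all available; E is listed later → E.
Ready: B and C. B is listed later → B.
Next only C has its prerequisites met → C.
A and D are both available; A is listed later → A.
Next only D has its prerequisites met → D.

F → E → B → C → A → D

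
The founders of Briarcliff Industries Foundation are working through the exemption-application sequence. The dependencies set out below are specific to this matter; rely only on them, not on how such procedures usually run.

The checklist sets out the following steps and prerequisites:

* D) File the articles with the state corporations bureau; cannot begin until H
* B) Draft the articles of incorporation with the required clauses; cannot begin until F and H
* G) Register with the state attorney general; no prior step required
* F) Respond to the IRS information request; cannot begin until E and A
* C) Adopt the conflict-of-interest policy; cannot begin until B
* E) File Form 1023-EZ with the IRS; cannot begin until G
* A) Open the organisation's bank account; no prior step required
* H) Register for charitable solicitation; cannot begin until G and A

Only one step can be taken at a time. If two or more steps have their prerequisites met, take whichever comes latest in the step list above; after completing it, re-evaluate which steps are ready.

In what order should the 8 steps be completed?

Nothing is required for A and G. A is listed later → A first.
That leaves G as the only ready step → G.
H and E are both available; H is listed later → H.
D now also ready, so the ready set is {E, D}; E is listed later → E.
F now also ready, so the ready set is {F, D}; F is listed later → F.
Now B and D have their prerequisites met. B is listed later, so B next.
C now also ready, so the ready set is {C, D}; C is listed later → C.
D is the only step now ready → D.

A, G, H, E, F, B, C, D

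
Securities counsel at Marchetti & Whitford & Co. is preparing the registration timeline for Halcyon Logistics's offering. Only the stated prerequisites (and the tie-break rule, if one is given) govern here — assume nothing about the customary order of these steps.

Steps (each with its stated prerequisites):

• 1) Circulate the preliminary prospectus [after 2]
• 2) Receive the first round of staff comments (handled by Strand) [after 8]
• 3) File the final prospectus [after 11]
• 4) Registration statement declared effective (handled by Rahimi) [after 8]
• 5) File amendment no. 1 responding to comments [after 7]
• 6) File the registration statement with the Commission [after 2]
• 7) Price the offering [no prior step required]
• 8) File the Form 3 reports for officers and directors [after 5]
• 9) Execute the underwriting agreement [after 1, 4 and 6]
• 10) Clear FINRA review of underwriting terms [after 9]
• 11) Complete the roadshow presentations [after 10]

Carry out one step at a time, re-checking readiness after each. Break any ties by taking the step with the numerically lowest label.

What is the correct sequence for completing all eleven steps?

7 has no prerequisites → 7 first.
5 is the only step now ready → 5.
Next only 8 has its prerequisites met → 8.
2 and 4 are both available; 2 has the earlier label → 2.
Ready: 1, 4 and 6. 1 has the earlier label → 1.
4 and 6 are both available; 4 has the earlier label → 4.
6 needed 2, now all done → 6.
9 needed 1, 4 and 6, now all done → 9.
10 needed 9, now all done → 10.
11 is the only step now ready → 11.
3 needed 11, now all done → 3.

7 5 8 2 1 4 6 9 10 11 3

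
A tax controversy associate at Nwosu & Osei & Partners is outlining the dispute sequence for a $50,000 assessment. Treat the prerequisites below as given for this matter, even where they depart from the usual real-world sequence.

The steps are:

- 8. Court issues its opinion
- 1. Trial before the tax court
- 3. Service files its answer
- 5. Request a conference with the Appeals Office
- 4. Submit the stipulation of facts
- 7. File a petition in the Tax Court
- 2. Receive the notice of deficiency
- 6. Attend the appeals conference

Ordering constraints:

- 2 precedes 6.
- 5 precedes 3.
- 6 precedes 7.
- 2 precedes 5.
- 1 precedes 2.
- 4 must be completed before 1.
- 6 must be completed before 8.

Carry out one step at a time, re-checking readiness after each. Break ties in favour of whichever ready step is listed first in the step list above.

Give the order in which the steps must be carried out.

Only 4 has no prerequisites, so it is first.
1 needed 4, now all done → 1.
That leaves 2 as the only ready step → 2.
5 and 6 are both available; 5 is listed earlier → 5.
Ready: 3 and 6. 3 is listed earlier → 3.
6 needed 2, now all done → 6.
Ready: 8 and 7. 8 is listed earlier → 8.
Next only 7 has its prerequisites met → 7.

4, 1, 2, 5, 3, 6, 8, 7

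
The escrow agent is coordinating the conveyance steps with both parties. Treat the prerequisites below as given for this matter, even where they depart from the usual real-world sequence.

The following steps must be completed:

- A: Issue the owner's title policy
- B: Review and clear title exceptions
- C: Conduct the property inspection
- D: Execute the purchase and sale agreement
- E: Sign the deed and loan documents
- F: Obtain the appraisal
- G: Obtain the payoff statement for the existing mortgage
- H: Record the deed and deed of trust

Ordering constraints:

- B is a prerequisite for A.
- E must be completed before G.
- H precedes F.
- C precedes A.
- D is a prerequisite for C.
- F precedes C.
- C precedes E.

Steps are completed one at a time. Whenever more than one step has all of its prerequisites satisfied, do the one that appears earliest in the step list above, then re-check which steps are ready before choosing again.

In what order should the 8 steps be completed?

B D H F C A E G

B, D and H have no prerequisites; B is listed earlier, so B is first.
D and H are both available; D is listed earlier → D.
H is the only step now ready → H.
F is the only step now ready → F.
C needed D and F, now all done → C.
A and E are both available; A is listed earlier → A.
E needed C, now all done → E.
G needed E, now all done → G.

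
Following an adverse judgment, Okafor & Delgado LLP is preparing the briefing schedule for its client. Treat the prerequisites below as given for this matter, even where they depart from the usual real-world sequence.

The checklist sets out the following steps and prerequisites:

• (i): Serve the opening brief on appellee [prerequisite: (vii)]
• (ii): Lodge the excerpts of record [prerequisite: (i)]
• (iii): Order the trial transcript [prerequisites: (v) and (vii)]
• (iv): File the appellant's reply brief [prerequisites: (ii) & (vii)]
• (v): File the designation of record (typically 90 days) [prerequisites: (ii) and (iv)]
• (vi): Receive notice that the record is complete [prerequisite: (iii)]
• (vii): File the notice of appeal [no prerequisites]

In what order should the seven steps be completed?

(vii) (i) (ii) (iv) (v) (iii) (vi)

(vii) is the only step with nothing outstanding, so it goes first.
(i) is the only step now ready → (i).
(ii) is the only step now ready → (ii).
(iv) needed (ii) and (vii), now all done → (iv).
(v) needed (ii) and (iv), now all done → (v).
That leaves (iii) as the only ready step → (iii).
(vi) is the only step now ready → (vi).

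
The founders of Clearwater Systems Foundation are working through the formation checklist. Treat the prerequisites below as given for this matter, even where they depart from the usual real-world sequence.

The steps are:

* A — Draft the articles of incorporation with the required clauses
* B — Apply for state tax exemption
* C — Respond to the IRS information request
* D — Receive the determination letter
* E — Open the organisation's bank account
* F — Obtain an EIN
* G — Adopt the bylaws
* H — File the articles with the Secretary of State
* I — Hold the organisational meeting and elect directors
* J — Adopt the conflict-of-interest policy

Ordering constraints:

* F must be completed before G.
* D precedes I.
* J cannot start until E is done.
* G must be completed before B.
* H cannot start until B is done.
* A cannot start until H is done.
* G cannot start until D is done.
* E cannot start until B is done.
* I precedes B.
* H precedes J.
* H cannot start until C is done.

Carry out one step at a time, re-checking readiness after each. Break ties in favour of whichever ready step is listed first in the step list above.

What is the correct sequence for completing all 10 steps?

C, D, F, G, I, B, E, H, A, J

Nothing is required for C, D and F. C is listed earlier → C first.
Now D and F have their prerequisites met. D is listed earlier, so D next.
I now also ready, so the ready set is {F, I}; F is listed earlier → F.
G and I are both available; G is listed earlier → G.
I needed D, now all done → I.
B needed G and I, now all done → B.
Now E and H have their prerequisites met. E is listed earlier, so E next.
H is the only step now ready → H.
Ready: A and J. A is listed earlier → A.
J needed E and H, now all done → J.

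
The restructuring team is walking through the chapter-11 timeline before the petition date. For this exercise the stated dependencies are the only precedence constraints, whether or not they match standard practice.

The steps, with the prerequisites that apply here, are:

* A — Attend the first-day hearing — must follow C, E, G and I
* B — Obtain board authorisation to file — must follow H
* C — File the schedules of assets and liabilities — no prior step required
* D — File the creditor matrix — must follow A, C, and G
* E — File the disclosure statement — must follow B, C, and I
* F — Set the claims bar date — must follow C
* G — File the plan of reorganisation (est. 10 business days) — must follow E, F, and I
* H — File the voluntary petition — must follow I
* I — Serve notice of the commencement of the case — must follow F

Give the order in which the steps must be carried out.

C is the only step with nothing outstanding, so it goes first.
That leaves F as the only ready step → F.
I is the only step now ready → I.
Next only H has its prerequisites met → H.
B needed H, now all done → B.
E is the only step now ready → E.
G needed E, F and I, now all done → G.
A needed C, E, G and I, now all done → A.
D needed A, C and G, now all done → D.

C, F, I, H, B, E, G, A, D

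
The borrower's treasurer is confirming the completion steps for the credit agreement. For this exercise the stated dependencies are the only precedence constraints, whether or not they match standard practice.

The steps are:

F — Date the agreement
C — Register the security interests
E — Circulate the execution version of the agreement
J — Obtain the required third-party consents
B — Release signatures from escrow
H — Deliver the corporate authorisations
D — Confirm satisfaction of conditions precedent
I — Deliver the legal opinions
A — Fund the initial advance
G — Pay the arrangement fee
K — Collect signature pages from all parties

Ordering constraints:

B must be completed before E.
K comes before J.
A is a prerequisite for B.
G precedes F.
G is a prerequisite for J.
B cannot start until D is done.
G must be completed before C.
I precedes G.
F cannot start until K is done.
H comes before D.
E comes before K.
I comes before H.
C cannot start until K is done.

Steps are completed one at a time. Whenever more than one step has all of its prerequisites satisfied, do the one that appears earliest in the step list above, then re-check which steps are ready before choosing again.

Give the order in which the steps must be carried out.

Nothing is required for I and A. I is listed earlier → I first.
H, A and G are all available; H is listed earlier → H.
D now also ready, so the ready set is {D, A, G}; D is listed earlier → D.
Now A and G have their prerequisites met. A is listed earlier, so A next.
Now B and G have their prerequisites met. B is listed earlier, so B next.
E now also ready, so the ready set is {E, G}; E is listed earlier → E.
G and K are both available; G is listed earlier → G.
Next only K has its prerequisites met → K.
Now F, C and J have their prerequisites met. F is listed earlier, so F next.
Now C and J have their prerequisites met. C is listed earlier, so C next.
Next only J has its prerequisites met → J.

I, H, D, A, B, E, G, K, F, C, J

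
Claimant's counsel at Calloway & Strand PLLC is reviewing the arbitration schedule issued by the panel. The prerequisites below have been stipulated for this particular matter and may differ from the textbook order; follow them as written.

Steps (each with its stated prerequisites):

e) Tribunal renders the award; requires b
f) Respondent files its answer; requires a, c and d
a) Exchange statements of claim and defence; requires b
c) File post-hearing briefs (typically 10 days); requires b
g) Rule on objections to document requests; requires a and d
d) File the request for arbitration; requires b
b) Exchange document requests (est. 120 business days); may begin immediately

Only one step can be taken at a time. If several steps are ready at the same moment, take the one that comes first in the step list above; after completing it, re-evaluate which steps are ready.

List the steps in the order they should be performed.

b, e, a, c, d, f, g

b is the only step with nothing outstanding, so it goes first.
Now e, a, c and d have their prerequisites met. e is listed earlier, so e next.
a, c and d are all available; a is listed earlier → a.
Now c and d have their prerequisites met. c is listed earlier, so c next.
d needed b, now all done → d.
f and g are both available; f is listed earlier → f.
g needed a and d, now all done → g.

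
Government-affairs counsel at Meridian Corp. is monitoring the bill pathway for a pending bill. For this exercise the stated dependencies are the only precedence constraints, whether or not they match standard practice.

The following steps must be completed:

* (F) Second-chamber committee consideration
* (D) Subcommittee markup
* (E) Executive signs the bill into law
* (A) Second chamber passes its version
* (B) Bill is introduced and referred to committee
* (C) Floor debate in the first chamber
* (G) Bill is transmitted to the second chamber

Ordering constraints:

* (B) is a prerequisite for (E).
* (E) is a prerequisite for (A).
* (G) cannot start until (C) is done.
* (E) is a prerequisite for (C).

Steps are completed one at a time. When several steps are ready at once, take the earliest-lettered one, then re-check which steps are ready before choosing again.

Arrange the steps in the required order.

(B) → (D) → (E) → (A) → (C) → (F) → (G)

(B), (D) and (F) have no prerequisites; (B) has the earlier label, so (B) is first.
(E) now also ready, so the ready set is {(D), (E), (F)}; (D) has the earlier label → (D).
Ready: (E) and (F). (E) has the earlier label → (E).
(A) and (C) now also ready, so the ready set is {(A), (C), (F)}; (A) has the earlier label → (A).
Ready: (C) and (F). (C) has the earlier label → (C).
(G) now also ready, so the ready set is {(F), (G)}; (F) has the earlier label → (F).
Next only (G) has its prerequisites met → (G).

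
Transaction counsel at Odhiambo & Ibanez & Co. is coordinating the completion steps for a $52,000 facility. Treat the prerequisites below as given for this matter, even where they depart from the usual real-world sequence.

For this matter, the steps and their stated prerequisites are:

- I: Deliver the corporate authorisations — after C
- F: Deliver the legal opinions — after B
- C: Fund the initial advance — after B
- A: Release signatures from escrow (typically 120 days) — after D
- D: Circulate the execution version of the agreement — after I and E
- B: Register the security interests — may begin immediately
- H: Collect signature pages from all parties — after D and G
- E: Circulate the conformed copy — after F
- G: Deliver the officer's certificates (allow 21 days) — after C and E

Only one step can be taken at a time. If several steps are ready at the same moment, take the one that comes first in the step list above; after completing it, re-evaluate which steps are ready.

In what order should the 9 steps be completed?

B has no prerequisites → B first.
F and C are both available; F is listed earlier → F.
Now C and E have their prerequisites met. C is listed earlier, so C next.
I now also ready, so the ready set is {I, E}; I is listed earlier → I.
E is the only step now ready → E.
Ready: D and G. D is listed earlier → D.
Now A and G have their prerequisites met. A is listed earlier, so A next.
Next only G has its prerequisites met → G.
H needed D and G, now all done → H.

B, F, C, I, E, D, A, G, H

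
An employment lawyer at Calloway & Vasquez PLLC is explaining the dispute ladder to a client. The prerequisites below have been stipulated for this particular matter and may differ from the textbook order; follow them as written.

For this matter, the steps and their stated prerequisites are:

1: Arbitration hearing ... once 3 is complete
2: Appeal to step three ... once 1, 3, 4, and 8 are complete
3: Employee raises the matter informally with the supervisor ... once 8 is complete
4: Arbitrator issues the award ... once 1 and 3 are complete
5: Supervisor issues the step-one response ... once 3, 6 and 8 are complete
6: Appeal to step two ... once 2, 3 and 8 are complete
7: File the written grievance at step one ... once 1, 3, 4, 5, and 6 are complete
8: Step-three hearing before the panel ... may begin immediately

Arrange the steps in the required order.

8, 3, 1, 4, 2, 6, 5, 7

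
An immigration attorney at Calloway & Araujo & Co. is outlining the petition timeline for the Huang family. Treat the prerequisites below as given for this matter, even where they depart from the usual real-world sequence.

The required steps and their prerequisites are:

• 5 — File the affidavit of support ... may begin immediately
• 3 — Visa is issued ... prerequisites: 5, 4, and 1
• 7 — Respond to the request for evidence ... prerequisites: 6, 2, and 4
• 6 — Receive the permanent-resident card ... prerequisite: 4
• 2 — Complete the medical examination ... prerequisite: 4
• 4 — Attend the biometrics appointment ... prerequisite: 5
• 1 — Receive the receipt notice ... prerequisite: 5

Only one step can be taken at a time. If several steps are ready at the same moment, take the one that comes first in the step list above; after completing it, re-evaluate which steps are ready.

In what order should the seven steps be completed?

5, 4, 6, 2, 7, 1, 3

Only 5 has no prerequisites, so it is first.
Now 4 and 1 have their prerequisites met. 4 is listed earlier, so 4 next.
Now 6, 2 and 1 have their prerequisites met. 6 is listed earlier, so 6 next.
Ready: 2 and 1. 2 is listed earlier → 2.
7 now also ready, so the ready set is {7, 1}; 7 is listed earlier → 7.
That leaves 1 as the only ready step → 1.
3 needed 5, 4 and 1, now all done → 3.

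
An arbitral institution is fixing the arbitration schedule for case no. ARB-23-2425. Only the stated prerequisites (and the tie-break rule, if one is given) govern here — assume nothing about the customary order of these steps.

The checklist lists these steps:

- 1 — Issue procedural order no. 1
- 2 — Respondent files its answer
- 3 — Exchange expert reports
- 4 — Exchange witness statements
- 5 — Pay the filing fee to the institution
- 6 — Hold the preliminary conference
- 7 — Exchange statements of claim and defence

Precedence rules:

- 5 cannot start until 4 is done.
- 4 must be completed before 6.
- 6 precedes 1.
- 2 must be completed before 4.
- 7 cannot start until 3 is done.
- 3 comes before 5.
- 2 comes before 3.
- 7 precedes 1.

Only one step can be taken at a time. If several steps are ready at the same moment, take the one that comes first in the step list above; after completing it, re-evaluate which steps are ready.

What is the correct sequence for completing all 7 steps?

2, 3, 4, 5, 6, 7, 1

Only 2 has no prerequisites, so it is first.
3 and 4 are both available; 3 is listed earlier → 3.
Now 4 and 7 have their prerequisites met. 4 is listed earlier, so 4 next.
5, 6 and 7 are all available; 5 is listed earlier → 5.
Ready: 6 and 7. 6 is listed earlier → 6.
That leaves 7 as the only ready step → 7.
1 needed 6 and 7, now all done → 1.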